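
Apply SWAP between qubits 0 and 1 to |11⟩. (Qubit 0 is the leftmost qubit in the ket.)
|11⟩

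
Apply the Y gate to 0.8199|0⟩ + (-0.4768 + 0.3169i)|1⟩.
(0.3169 + 0.4768i)|0⟩ + 0.8199i|1⟩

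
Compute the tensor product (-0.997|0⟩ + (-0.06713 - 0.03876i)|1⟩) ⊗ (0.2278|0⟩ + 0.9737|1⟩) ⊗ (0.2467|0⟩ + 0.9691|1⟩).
-0.05603|000⟩ - 0.2201|001⟩ - 0.2395|010⟩ - 0.9408|011⟩ + (-0.003773 - 0.002178i)|100⟩ + (-0.01482 - 0.008557i)|101⟩ + (-0.01613 - 0.009311i)|110⟩ + (-0.06334 - 0.03657i)|111⟩

amp(|b₁b₂…⟩) = product of the factor amplitudes for bits b₁, b₂, …; only kets whose every factor amplitude is nonzero survive.
|000⟩: (-0.997)(0.2278)(0.2467) = -0.05603
|001⟩: (-0.997)(0.2278)(0.9691) = -0.2201
|010⟩: (-0.997)(0.9737)(0.2467) = -0.2395
|011⟩: (-0.997)(0.9737)(0.9691) = -0.9408
|100⟩: (-0.06713 - 0.03876i)(0.2278)(0.2467) = (-0.003773 - 0.002178i)
|101⟩: (-0.06713 - 0.03876i)(0.2278)(0.9691) = (-0.01482 - 0.008557i)
|110⟩: (-0.06713 - 0.03876i)(0.9737)(0.2467) = (-0.01613 - 0.009311i)
|111⟩: (-0.06713 - 0.03876i)(0.9737)(0.9691) = (-0.06334 - 0.03657i)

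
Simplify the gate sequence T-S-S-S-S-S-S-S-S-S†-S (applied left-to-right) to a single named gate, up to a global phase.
T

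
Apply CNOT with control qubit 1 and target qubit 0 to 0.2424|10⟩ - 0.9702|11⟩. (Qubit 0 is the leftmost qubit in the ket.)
-0.9702|01⟩ + 0.2424|10⟩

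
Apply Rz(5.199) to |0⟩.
(-0.8566 - 0.5159i)|0⟩

Rz(5.199) = [[e^(−iθ/2), 0], [0, e^(iθ/2)]] with e^(±iθ/2) = cos(θ/2) ± i·sin(θ/2); θ = 5.199, cos(θ/2) ≈ -0.856631, sin(θ/2) ≈ 0.51593.
With a = amp(|0⟩) = 1 and b = amp(|1⟩) = 0:
new amp(|0⟩) = (-0.856631 - 0.51593i)·a = (-0.8566 - 0.5159i)
new amp(|1⟩) = (-0.856631 + 0.51593i)·b = 0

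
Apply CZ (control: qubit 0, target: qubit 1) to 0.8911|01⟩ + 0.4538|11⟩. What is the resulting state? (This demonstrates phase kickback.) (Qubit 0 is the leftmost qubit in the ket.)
0.8911|01⟩ - 0.4538|11⟩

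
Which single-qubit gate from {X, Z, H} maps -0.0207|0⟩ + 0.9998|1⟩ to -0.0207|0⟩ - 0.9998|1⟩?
Z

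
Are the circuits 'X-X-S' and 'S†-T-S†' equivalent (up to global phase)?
No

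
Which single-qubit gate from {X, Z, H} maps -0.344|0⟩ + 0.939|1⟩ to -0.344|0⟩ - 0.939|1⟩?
Z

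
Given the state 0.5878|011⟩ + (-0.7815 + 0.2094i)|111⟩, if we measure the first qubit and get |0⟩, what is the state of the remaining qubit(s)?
|11⟩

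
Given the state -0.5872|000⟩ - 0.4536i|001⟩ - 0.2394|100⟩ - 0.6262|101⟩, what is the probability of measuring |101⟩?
0.3921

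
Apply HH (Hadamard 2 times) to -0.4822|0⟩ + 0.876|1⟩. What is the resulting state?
-0.4822|0⟩ + 0.876|1⟩

H² = I, so an even number of Hadamards cancels: H^2 = I and the state is unchanged.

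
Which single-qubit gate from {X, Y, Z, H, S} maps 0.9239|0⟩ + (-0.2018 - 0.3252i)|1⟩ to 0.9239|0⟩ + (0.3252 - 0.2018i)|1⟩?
S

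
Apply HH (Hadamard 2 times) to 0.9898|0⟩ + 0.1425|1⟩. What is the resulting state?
0.9898|0⟩ + 0.1425|1⟩

H² = I, so an even number of Hadamards cancels: H^2 = I and the state is unchanged.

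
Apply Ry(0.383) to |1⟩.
-0.1903|0⟩ + 0.9817|1⟩

Ry(0.383) = [[cos(θ/2), −sin(θ/2)], [sin(θ/2), cos(θ/2)]]; θ = 0.383, cos(θ/2) ≈ 0.98172, sin(θ/2) ≈ 0.190332.
With a = amp(|0⟩) = 0 and b = amp(|1⟩) = 1:
new amp(|0⟩) = (0.98172)·a + (-0.190332)·b = -0.1903
new amp(|1⟩) = (0.190332)·a + (0.98172)·b = 0.9817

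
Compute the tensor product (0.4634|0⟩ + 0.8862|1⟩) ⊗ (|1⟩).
0.4634|01⟩ + 0.8862|11⟩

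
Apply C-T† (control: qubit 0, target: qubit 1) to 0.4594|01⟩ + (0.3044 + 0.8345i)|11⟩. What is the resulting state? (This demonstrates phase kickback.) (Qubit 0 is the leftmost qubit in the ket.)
0.4594|01⟩ + (0.8053 + 0.3748i)|11⟩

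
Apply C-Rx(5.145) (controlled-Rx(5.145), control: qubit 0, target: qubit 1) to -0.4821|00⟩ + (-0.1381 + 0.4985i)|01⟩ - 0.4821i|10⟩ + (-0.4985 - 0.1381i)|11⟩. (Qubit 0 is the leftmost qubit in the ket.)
-0.4821|00⟩ + (-0.1381 + 0.4985i)|01⟩ + (-0.07442 + 0.6747i)|10⟩ + (0.1601 + 0.1163i)|11⟩

C-Rx(5.145) leaves the control-|0⟩ kets |00⟩, |01⟩ unchanged and applies Rx(5.145) to qubit 1 on the control-|1⟩ pair (|10⟩, |11⟩).
Rx(5.145) = [[cos(θ/2), −i·sin(θ/2)], [−i·sin(θ/2), cos(θ/2)]]; θ = 5.145, cos(θ/2) ≈ -0.84239, sin(θ/2) ≈ 0.538868.
With a = amp(|10⟩) = -0.4821i and b = amp(|11⟩) = (-0.4985 - 0.1381i):
new amp(|10⟩) = (-0.84239)·a + (-0.538868i)·b = (-0.07442 + 0.6747i)
new amp(|11⟩) = (-0.538868i)·a + (-0.84239)·b = (0.1601 + 0.1163i)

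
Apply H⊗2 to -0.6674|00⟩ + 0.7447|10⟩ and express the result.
0.03865|00⟩ + 0.03865|01⟩ - 0.7061|10⟩ - 0.7061|11⟩

H⊗2 gives amp(|y⟩) = (1/2) Σ_x (−1)^(x·y) amp(|x⟩), where x·y is the number of positions in which both x and y have a 1.
|00⟩: (-0.6674 + 0.7447)/2 = 0.03865
|01⟩: (-0.6674 + 0.7447)/2 = 0.03865
|10⟩: (-0.6674 - 0.7447)/2 = -0.7061
|11⟩: (-0.6674 - 0.7447)/2 = -0.7061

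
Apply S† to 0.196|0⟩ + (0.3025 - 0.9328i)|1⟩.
0.196|0⟩ + (-0.9328 - 0.3025i)|1⟩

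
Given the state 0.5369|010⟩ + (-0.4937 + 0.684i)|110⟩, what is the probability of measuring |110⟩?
0.7116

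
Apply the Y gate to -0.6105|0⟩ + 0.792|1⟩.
-0.792i|0⟩ - 0.6105i|1⟩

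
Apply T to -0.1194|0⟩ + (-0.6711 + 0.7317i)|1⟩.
-0.1194|0⟩ + (-0.9919 + 0.04285i)|1⟩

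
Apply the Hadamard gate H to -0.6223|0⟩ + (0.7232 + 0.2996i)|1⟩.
(0.07135 + 0.2118i)|0⟩ + (-0.9514 - 0.2118i)|1⟩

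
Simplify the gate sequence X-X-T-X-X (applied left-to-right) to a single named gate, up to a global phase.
T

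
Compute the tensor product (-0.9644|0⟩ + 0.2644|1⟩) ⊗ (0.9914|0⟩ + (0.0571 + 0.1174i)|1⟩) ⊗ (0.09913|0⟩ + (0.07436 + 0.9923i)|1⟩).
-0.09478|000⟩ + (-0.0711 - 0.9487i)|001⟩ + (-0.005459 - 0.01122i)|010⟩ + (0.1083 - 0.06306i)|011⟩ + 0.02598|100⟩ + (0.01949 + 0.2601i)|101⟩ + (0.001497 + 0.003077i)|110⟩ + (-0.02968 + 0.01729i)|111⟩

amp(|b₁b₂…⟩) = product of the factor amplitudes for bits b₁, b₂, …; only kets whose every factor amplitude is nonzero survive.
|000⟩: (-0.9644)(0.9914)(0.09913) = -0.09478
|001⟩: (-0.9644)(0.9914)(0.07436 + 0.9923i) = (-0.0711 - 0.9487i)
|010⟩: (-0.9644)(0.0571 + 0.1174i)(0.09913) = (-0.005459 - 0.01122i)
|011⟩: (-0.9644)(0.0571 + 0.1174i)(0.07436 + 0.9923i) = (0.1083 - 0.06306i)
|100⟩: (0.2644)(0.9914)(0.09913) = 0.02598
|101⟩: (0.2644)(0.9914)(0.07436 + 0.9923i) = (0.01949 + 0.2601i)
|110⟩: (0.2644)(0.0571 + 0.1174i)(0.09913) = (0.001497 + 0.003077i)
|111⟩: (0.2644)(0.0571 + 0.1174i)(0.07436 + 0.9923i) = (-0.02968 + 0.01729i)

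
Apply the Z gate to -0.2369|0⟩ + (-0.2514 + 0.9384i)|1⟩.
-0.2369|0⟩ + (0.2514 - 0.9384i)|1⟩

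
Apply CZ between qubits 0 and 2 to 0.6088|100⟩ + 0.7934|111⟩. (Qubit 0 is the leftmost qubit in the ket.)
0.6088|100⟩ - 0.7934|111⟩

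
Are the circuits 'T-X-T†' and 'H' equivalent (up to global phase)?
No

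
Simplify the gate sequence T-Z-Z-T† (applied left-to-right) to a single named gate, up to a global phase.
I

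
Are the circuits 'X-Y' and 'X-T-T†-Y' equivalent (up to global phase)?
Yes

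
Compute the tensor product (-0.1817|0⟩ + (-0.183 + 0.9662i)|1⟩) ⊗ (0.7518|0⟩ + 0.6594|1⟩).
-0.1366|00⟩ - 0.1198|01⟩ + (-0.1376 + 0.7264i)|10⟩ + (-0.1207 + 0.6371i)|11⟩

amp(|b₁b₂…⟩) = product of the factor amplitudes for bits b₁, b₂, …; only kets whose every factor amplitude is nonzero survive.
|00⟩: (-0.1817)(0.7518) = -0.1366
|01⟩: (-0.1817)(0.6594) = -0.1198
|10⟩: (-0.183 + 0.9662i)(0.7518) = (-0.1376 + 0.7264i)
|11⟩: (-0.183 + 0.9662i)(0.6594) = (-0.1207 + 0.6371i)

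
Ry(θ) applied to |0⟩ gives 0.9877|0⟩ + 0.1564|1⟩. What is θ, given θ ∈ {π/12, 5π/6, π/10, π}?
π/10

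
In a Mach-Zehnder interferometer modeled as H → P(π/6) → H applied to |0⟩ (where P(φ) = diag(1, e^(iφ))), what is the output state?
(0.933 + 0.25i)|0⟩ + (0.06699 - 0.25i)|1⟩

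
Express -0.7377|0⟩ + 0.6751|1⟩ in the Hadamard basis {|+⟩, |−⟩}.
-0.04426|+⟩ - 0.999|−⟩

With |ψ⟩ = α|0⟩ + β|1⟩, the Hadamard-basis coefficients are ⟨+|ψ⟩ = (α + β)/√2 and ⟨−|ψ⟩ = (α − β)/√2.
Here α = -0.7377, β = 0.6751: (α + β)/√2 = -0.04426, (α − β)/√2 = -0.999.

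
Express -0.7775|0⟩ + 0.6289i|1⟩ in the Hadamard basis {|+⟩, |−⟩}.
(-0.5498 + 0.4447i)|+⟩ + (-0.5498 - 0.4447i)|−⟩

With |ψ⟩ = α|0⟩ + β|1⟩, the Hadamard-basis coefficients are ⟨+|ψ⟩ = (α + β)/√2 and ⟨−|ψ⟩ = (α − β)/√2.
Here α = -0.7775, β = 0.6289i: (α + β)/√2 = (-0.5498 + 0.4447i), (α − β)/√2 = (-0.5498 - 0.4447i).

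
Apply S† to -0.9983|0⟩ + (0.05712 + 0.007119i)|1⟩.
-0.9983|0⟩ + (0.007119 - 0.05712i)|1⟩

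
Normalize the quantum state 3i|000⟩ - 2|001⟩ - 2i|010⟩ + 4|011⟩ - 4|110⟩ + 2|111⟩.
0.4121i|000⟩ - 0.2747|001⟩ - 0.2747i|010⟩ + 0.5494|011⟩ - 0.5494|110⟩ + 0.2747|111⟩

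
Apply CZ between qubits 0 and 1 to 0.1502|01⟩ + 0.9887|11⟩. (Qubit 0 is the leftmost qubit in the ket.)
0.1502|01⟩ - 0.9887|11⟩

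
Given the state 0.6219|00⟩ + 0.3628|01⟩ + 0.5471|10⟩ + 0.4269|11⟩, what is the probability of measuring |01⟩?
0.1316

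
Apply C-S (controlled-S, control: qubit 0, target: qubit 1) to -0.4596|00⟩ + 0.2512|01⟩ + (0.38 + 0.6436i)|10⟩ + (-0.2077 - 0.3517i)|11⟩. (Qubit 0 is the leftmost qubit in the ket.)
-0.4596|00⟩ + 0.2512|01⟩ + (0.38 + 0.6436i)|10⟩ + (0.3517 - 0.2077i)|11⟩

C-S leaves the control-|0⟩ kets |00⟩, |01⟩ unchanged and applies S to qubit 1 on the control-|1⟩ pair (|10⟩, |11⟩).
S = [[1, 0], [0, i]].
With a = amp(|10⟩) = (0.38 + 0.6436i) and b = amp(|11⟩) = (-0.2077 - 0.3517i):
new amp(|10⟩) = (1)·a = (0.38 + 0.6436i)
new amp(|11⟩) = (i)·b = (0.3517 - 0.2077i)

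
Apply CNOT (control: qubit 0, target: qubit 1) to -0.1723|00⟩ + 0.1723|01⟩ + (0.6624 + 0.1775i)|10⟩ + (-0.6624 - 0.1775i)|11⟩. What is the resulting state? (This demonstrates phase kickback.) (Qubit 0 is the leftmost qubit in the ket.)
-0.1723|00⟩ + 0.1723|01⟩ + (-0.6624 - 0.1775i)|10⟩ + (0.6624 + 0.1775i)|11⟩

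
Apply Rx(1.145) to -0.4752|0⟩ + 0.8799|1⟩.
(-0.3994 - 0.4767i)|0⟩ + (0.7396 + 0.2574i)|1⟩

Rx(1.145) = [[cos(θ/2), −i·sin(θ/2)], [−i·sin(θ/2), cos(θ/2)]]; θ = 1.145, cos(θ/2) ≈ 0.840549, sin(θ/2) ≈ 0.541735.
With a = amp(|0⟩) = -0.4752 and b = amp(|1⟩) = 0.8799:
new amp(|0⟩) = (0.840549)·a + (-0.541735i)·b = (-0.3994 - 0.4767i)
new amp(|1⟩) = (-0.541735i)·a + (0.840549)·b = (0.7396 + 0.2574i)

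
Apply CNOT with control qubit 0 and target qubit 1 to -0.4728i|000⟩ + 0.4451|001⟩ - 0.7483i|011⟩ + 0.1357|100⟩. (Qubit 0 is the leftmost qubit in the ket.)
-0.4728i|000⟩ + 0.4451|001⟩ - 0.7483i|011⟩ + 0.1357|110⟩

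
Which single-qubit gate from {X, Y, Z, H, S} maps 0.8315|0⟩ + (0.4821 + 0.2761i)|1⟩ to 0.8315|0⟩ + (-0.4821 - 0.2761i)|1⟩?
Z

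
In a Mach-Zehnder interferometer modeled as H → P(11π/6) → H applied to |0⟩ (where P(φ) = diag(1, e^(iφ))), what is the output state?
(0.933 - 0.25i)|0⟩ + (0.06699 + 0.25i)|1⟩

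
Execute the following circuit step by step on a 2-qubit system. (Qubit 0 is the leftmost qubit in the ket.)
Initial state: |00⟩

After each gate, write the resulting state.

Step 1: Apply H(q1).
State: 1/√2|00⟩ + 1/√2|01⟩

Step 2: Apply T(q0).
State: 1/√2|00⟩ + 1/√2|01⟩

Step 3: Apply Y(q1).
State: -(1/√2)i|00⟩ + (1/√2)i|01⟩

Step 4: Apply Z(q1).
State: -(1/√2)i|00⟩ - (1/√2)i|01⟩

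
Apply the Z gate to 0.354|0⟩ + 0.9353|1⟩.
0.354|0⟩ - 0.9353|1⟩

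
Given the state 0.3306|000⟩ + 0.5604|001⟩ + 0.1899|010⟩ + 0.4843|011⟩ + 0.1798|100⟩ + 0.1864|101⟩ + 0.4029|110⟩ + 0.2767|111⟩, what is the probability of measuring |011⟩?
0.2345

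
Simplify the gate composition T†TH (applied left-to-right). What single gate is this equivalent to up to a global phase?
H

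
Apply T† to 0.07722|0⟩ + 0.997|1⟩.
0.07722|0⟩ + (0.705 - 0.705i)|1⟩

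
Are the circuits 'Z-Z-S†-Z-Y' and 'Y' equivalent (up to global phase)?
No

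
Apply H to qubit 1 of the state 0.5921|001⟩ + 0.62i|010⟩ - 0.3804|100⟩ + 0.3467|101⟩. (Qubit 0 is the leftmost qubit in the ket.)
0.4384i|000⟩ + 0.4187|001⟩ - 0.4384i|010⟩ + 0.4187|011⟩ - 0.269|100⟩ + 0.2452|101⟩ - 0.269|110⟩ + 0.2452|111⟩

H on qubit 1 mixes each pair of kets that differ only in qubit 1: amplitudes (a, b) of (|…0…⟩, |…1…⟩) become ((a + b)/√2, (a − b)/√2). Kets absent from the input have amplitude 0.
(|000⟩, |010⟩): (a, b) = (0, 0.62i) → (0.4384i, -0.4384i)
(|001⟩, |011⟩): (a, b) = (0.5921, 0) → (0.4187, 0.4187)
(|100⟩, |110⟩): (a, b) = (-0.3804, 0) → (-0.269, -0.269)
(|101⟩, |111⟩): (a, b) = (0.3467, 0) → (0.2452, 0.2452)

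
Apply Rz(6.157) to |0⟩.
(-0.998 - 0.06305i)|0⟩

Rz(6.157) = [[e^(−iθ/2), 0], [0, e^(iθ/2)]] with e^(±iθ/2) = cos(θ/2) ± i·sin(θ/2); θ = 6.157, cos(θ/2) ≈ -0.99801, sin(θ/2) ≈ 0.0630508.
With a = amp(|0⟩) = 1 and b = amp(|1⟩) = 0:
new amp(|0⟩) = (-0.99801 - 0.0630508i)·a = (-0.998 - 0.06305i)
new amp(|1⟩) = (-0.99801 + 0.0630508i)·b = 0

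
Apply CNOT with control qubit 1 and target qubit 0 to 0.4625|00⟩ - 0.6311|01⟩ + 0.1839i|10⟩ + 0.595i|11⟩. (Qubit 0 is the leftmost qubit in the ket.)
0.4625|00⟩ + 0.595i|01⟩ + 0.1839i|10⟩ - 0.6311|11⟩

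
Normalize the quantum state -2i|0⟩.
-i|0⟩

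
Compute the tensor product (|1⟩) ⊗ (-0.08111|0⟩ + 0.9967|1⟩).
-0.08111|10⟩ + 0.9967|11⟩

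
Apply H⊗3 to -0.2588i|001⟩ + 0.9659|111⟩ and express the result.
(0.3415 - 0.0915i)|000⟩ + (-0.3415 + 0.0915i)|001⟩ + (-0.3415 - 0.0915i)|010⟩ + (0.3415 + 0.0915i)|011⟩ + (-0.3415 - 0.0915i)|100⟩ + (0.3415 + 0.0915i)|101⟩ + (0.3415 - 0.0915i)|110⟩ + (-0.3415 + 0.0915i)|111⟩

H⊗3 gives amp(|y⟩) = (1/2√2) Σ_x (−1)^(x·y) amp(|x⟩), where x·y is the number of positions in which both x and y have a 1.
|000⟩: (-0.2588i + 0.9659)/(2√2) = (0.3415 - 0.0915i)
|001⟩: (0.2588i - 0.9659)/(2√2) = (-0.3415 + 0.0915i)
|010⟩: (-0.2588i - 0.9659)/(2√2) = (-0.3415 - 0.0915i)
|011⟩: (0.2588i + 0.9659)/(2√2) = (0.3415 + 0.0915i)
|100⟩: (-0.2588i - 0.9659)/(2√2) = (-0.3415 - 0.0915i)
|101⟩: (0.2588i + 0.9659)/(2√2) = (0.3415 + 0.0915i)
|110⟩: (-0.2588i + 0.9659)/(2√2) = (0.3415 - 0.0915i)
|111⟩: (0.2588i - 0.9659)/(2√2) = (-0.3415 + 0.0915i)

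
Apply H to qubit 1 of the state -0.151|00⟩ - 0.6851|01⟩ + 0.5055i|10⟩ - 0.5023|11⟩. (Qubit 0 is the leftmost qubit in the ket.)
-0.5912|00⟩ + 0.3777|01⟩ + (-0.3552 + 0.3574i)|10⟩ + (0.3552 + 0.3574i)|11⟩

H on qubit 1 mixes each pair of kets that differ only in qubit 1: amplitudes (a, b) of (|…0…⟩, |…1…⟩) become ((a + b)/√2, (a − b)/√2). Kets absent from the input have amplitude 0.
(|00⟩, |01⟩): (a, b) = (-0.151, -0.6851) → (-0.5912, 0.3777)
(|10⟩, |11⟩): (a, b) = (0.5055i, -0.5023) → ((-0.3552 + 0.3574i), (0.3552 + 0.3574i))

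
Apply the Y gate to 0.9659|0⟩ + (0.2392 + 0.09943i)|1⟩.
(0.09943 - 0.2392i)|0⟩ + 0.9659i|1⟩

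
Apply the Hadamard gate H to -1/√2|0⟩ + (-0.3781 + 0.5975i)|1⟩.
(-0.7674 + 0.4225i)|0⟩ + (-0.2326 - 0.4225i)|1⟩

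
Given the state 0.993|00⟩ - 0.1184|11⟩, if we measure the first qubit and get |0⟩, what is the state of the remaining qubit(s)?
|0⟩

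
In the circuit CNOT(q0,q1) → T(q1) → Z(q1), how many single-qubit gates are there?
2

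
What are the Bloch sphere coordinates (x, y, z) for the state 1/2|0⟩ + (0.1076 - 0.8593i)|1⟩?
(0.1076, -0.8593, -0.5)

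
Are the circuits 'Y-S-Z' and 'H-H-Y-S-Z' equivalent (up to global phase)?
Yes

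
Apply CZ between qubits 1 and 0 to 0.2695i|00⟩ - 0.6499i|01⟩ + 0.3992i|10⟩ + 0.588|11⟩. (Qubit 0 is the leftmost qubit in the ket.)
0.2695i|00⟩ - 0.6499i|01⟩ + 0.3992i|10⟩ - 0.588|11⟩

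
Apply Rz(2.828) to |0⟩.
(0.1562 - 0.9877i)|0⟩

Rz(2.828) = [[e^(−iθ/2), 0], [0, e^(iθ/2)]] with e^(±iθ/2) = cos(θ/2) ± i·sin(θ/2); θ = 2.828, cos(θ/2) ≈ 0.156155, sin(θ/2) ≈ 0.987733.
With a = amp(|0⟩) = 1 and b = amp(|1⟩) = 0:
new amp(|0⟩) = (0.156155 - 0.987733i)·a = (0.1562 - 0.9877i)
new amp(|1⟩) = (0.156155 + 0.987733i)·b = 0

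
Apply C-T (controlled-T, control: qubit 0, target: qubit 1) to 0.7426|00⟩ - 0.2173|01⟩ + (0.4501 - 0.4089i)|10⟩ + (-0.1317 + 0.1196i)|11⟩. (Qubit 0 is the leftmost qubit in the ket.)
0.7426|00⟩ - 0.2173|01⟩ + (0.4501 - 0.4089i)|10⟩ + (-0.1777 - 0.008556i)|11⟩

C-T leaves the control-|0⟩ kets |00⟩, |01⟩ unchanged and applies T to qubit 1 on the control-|1⟩ pair (|10⟩, |11⟩).
T = [[1, 0], [0, (1/√2 + (1/√2)i)]].
With a = amp(|10⟩) = (0.4501 - 0.4089i) and b = amp(|11⟩) = (-0.1317 + 0.1196i):
new amp(|10⟩) = (1)·a = (0.4501 - 0.4089i)
new amp(|11⟩) = (1/√2 + (1/√2)i)·b = (-0.1777 - 0.008556i)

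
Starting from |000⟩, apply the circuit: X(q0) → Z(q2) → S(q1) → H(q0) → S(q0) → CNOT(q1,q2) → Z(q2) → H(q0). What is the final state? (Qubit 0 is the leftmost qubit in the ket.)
(1/2 - (1/2)i)|000⟩ + (1/2 + (1/2)i)|100⟩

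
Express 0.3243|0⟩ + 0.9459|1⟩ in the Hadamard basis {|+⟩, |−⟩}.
0.8982|+⟩ - 0.4395|−⟩

With |ψ⟩ = α|0⟩ + β|1⟩, the Hadamard-basis coefficients are ⟨+|ψ⟩ = (α + β)/√2 and ⟨−|ψ⟩ = (α − β)/√2.
Here α = 0.3243, β = 0.9459: (α + β)/√2 = 0.8982, (α − β)/√2 = -0.4395.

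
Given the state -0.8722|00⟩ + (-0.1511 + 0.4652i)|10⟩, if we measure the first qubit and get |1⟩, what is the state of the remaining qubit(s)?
(-0.3089 + 0.9511i)|0⟩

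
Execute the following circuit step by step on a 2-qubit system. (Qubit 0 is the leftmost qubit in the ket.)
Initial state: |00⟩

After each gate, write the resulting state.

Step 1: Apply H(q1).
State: 1/√2|00⟩ + 1/√2|01⟩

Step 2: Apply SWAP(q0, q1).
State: 1/√2|00⟩ + 1/√2|10⟩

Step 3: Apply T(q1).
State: 1/√2|00⟩ + 1/√2|10⟩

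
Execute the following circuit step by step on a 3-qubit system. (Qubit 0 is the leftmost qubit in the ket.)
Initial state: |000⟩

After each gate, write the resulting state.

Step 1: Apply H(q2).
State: 1/√2|000⟩ + 1/√2|001⟩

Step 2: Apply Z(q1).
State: 1/√2|000⟩ + 1/√2|001⟩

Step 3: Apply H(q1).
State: 1/2|000⟩ + 1/2|001⟩ + 1/2|010⟩ + 1/2|011⟩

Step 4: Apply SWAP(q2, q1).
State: 1/2|000⟩ + 1/2|001⟩ + 1/2|010⟩ + 1/2|011⟩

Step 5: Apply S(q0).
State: 1/2|000⟩ + 1/2|001⟩ + 1/2|010⟩ + 1/2|011⟩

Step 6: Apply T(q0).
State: 1/2|000⟩ + 1/2|001⟩ + 1/2|010⟩ + 1/2|011⟩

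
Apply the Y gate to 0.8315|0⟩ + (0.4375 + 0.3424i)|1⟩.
(0.3424 - 0.4375i)|0⟩ + 0.8315i|1⟩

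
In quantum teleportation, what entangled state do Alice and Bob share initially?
Bell state |Φ+⟩ = (|00⟩ + |11⟩)/√2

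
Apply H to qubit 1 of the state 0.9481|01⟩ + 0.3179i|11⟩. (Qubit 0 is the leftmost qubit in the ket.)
0.6704|00⟩ - 0.6704|01⟩ + 0.2248i|10⟩ - 0.2248i|11⟩

H on qubit 1 mixes each pair of kets that differ only in qubit 1: amplitudes (a, b) of (|…0…⟩, |…1…⟩) become ((a + b)/√2, (a − b)/√2). Kets absent from the input have amplitude 0.
(|00⟩, |01⟩): (a, b) = (0, 0.9481) → (0.6704, -0.6704)
(|10⟩, |11⟩): (a, b) = (0, 0.3179i) → (0.2248i, -0.2248i)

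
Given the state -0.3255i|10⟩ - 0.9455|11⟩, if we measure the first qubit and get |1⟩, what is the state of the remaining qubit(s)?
-0.3255i|0⟩ - 0.9455|1⟩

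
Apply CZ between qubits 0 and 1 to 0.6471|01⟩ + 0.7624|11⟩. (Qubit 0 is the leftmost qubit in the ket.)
0.6471|01⟩ - 0.7624|11⟩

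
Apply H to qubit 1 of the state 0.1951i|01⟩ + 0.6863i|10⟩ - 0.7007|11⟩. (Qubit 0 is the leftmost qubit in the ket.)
0.138i|00⟩ - 0.138i|01⟩ + (-0.4955 + 0.4853i)|10⟩ + (0.4955 + 0.4853i)|11⟩

H on qubit 1 mixes each pair of kets that differ only in qubit 1: amplitudes (a, b) of (|…0…⟩, |…1…⟩) become ((a + b)/√2, (a − b)/√2). Kets absent from the input have amplitude 0.
(|00⟩, |01⟩): (a, b) = (0, 0.1951i) → (0.138i, -0.138i)
(|10⟩, |11⟩): (a, b) = (0.6863i, -0.7007) → ((-0.4955 + 0.4853i), (0.4955 + 0.4853i))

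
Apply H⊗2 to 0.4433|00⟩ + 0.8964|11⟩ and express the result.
0.6699|00⟩ - 0.2266|01⟩ - 0.2266|10⟩ + 0.6699|11⟩

H⊗2 gives amp(|y⟩) = (1/2) Σ_x (−1)^(x·y) amp(|x⟩), where x·y is the number of positions in which both x and y have a 1.
|00⟩: (0.4433 + 0.8964)/2 = 0.6699
|01⟩: (0.4433 - 0.8964)/2 = -0.2266
|10⟩: (0.4433 - 0.8964)/2 = -0.2266
|11⟩: (0.4433 + 0.8964)/2 = 0.6699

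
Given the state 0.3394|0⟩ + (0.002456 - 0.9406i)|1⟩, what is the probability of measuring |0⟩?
0.1152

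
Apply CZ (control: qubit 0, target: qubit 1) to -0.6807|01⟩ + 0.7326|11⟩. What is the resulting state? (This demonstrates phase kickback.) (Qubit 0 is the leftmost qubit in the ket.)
-0.6807|01⟩ - 0.7326|11⟩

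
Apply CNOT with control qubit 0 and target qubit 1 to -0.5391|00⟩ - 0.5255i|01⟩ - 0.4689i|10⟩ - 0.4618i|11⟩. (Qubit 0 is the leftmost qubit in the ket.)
-0.5391|00⟩ - 0.5255i|01⟩ - 0.4618i|10⟩ - 0.4689i|11⟩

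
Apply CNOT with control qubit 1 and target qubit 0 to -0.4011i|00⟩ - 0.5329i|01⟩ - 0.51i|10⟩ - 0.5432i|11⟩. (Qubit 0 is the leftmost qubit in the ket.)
-0.4011i|00⟩ - 0.5432i|01⟩ - 0.51i|10⟩ - 0.5329i|11⟩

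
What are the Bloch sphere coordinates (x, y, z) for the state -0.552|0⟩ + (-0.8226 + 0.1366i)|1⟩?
(0.9082, -0.1508, -0.3906)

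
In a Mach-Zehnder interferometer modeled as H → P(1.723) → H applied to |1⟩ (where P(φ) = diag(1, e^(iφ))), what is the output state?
(0.5758 - 0.4942i)|0⟩ + (0.4242 + 0.4942i)|1⟩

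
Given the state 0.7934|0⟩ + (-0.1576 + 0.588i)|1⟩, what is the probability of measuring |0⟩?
0.6295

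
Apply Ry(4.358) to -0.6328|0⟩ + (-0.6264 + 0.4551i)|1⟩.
(0.8756 - 0.3735i)|0⟩ + (-0.1614 - 0.26i)|1⟩

Ry(4.358) = [[cos(θ/2), −sin(θ/2)], [sin(θ/2), cos(θ/2)]]; θ = 4.358, cos(θ/2) ≈ -0.571394, sin(θ/2) ≈ 0.820676.
With a = amp(|0⟩) = -0.6328 and b = amp(|1⟩) = (-0.6264 + 0.4551i):
new amp(|0⟩) = (-0.571394)·a + (-0.820676)·b = (0.8756 - 0.3735i)
new amp(|1⟩) = (0.820676)·a + (-0.571394)·b = (-0.1614 - 0.26i)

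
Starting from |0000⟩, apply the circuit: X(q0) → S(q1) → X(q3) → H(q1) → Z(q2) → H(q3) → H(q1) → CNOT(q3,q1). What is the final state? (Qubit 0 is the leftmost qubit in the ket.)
1/√2|1000⟩ - 1/√2|1101⟩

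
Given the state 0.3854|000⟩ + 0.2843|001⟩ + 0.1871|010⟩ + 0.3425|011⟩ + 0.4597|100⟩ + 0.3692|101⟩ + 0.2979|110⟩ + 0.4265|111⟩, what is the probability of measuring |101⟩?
0.1363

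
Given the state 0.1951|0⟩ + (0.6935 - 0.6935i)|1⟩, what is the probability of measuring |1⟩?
0.9619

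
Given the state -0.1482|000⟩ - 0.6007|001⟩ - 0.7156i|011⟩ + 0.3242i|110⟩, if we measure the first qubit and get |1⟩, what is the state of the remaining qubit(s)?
i|10⟩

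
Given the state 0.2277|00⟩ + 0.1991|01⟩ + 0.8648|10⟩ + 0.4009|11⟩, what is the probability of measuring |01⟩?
0.03964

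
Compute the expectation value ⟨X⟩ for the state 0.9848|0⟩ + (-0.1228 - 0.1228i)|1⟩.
-0.2419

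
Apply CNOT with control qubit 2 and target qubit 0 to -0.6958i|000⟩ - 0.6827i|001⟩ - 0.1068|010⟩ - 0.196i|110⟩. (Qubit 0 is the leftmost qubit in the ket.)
-0.6958i|000⟩ - 0.1068|010⟩ - 0.6827i|101⟩ - 0.196i|110⟩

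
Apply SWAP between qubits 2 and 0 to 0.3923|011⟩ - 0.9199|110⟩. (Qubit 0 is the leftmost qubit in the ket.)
-0.9199|011⟩ + 0.3923|110⟩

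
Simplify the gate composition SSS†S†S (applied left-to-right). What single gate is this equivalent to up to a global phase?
S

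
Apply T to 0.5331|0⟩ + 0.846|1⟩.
0.5331|0⟩ + (0.5982 + 0.5982i)|1⟩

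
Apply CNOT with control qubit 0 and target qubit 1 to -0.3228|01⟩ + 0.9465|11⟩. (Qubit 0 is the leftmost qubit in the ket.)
-0.3228|01⟩ + 0.9465|10⟩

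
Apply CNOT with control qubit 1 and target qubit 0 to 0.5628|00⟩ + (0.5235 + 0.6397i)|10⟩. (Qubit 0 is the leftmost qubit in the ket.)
0.5628|00⟩ + (0.5235 + 0.6397i)|10⟩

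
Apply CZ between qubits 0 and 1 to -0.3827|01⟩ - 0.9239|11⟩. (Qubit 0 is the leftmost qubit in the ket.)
-0.3827|01⟩ + 0.9239|11⟩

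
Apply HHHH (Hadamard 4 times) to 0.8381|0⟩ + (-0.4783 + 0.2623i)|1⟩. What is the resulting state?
0.8381|0⟩ + (-0.4783 + 0.2623i)|1⟩

H² = I, so an even number of Hadamards cancels: H^4 = I and the state is unchanged.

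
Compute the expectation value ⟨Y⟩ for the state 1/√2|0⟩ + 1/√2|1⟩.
0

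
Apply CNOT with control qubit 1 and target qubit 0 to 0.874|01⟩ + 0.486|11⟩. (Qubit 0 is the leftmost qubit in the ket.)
0.486|01⟩ + 0.874|11⟩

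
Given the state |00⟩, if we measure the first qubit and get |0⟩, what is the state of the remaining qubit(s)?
|0⟩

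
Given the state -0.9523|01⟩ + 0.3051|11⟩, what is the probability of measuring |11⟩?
0.09309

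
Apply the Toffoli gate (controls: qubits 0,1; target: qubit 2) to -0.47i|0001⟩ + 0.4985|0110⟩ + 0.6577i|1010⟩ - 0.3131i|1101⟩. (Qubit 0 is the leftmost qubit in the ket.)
-0.47i|0001⟩ + 0.4985|0110⟩ + 0.6577i|1010⟩ - 0.3131i|1111⟩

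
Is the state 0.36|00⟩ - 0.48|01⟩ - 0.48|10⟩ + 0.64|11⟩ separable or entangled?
Separable

Writing the state as a|00⟩ + b|01⟩ + c|10⟩ + d|11⟩, it is a product state iff ad − bc = 0.
Here (a, b, c, d) = (0.36, -0.48, -0.48, 0.64): ad − bc = (0.36)(0.64) − (-0.48)(-0.48) = 0, so the state is separable.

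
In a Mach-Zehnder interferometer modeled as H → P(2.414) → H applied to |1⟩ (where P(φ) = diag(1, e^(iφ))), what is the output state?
(0.8734 - 0.3325i)|0⟩ + (0.1266 + 0.3325i)|1⟩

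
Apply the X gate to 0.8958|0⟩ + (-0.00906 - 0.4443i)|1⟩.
(-0.00906 - 0.4443i)|0⟩ + 0.8958|1⟩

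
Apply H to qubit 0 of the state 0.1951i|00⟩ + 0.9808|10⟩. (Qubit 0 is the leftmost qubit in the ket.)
(0.6935 + 0.138i)|00⟩ + (-0.6935 + 0.138i)|10⟩

H on qubit 0 mixes each pair of kets that differ only in qubit 0: amplitudes (a, b) of (|…0…⟩, |…1…⟩) become ((a + b)/√2, (a − b)/√2). Kets absent from the input have amplitude 0.
(|00⟩, |10⟩): (a, b) = (0.1951i, 0.9808) → ((0.6935 + 0.138i), (-0.6935 + 0.138i))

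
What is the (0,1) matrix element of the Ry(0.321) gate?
-0.1598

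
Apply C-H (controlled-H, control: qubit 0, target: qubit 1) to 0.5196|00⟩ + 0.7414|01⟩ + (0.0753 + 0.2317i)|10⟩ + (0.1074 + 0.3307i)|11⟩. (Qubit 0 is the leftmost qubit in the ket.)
0.5196|00⟩ + 0.7414|01⟩ + (0.1292 + 0.3977i)|10⟩ + (-0.0227 - 0.07i)|11⟩

C-H leaves the control-|0⟩ kets |00⟩, |01⟩ unchanged and applies H to qubit 1 on the control-|1⟩ pair (|10⟩, |11⟩).
H = [[1/√2, 1/√2], [1/√2, -1/√2]].
With a = amp(|10⟩) = (0.0753 + 0.2317i) and b = amp(|11⟩) = (0.1074 + 0.3307i):
new amp(|10⟩) = (1/√2)·a + (1/√2)·b = (0.1292 + 0.3977i)
new amp(|11⟩) = (1/√2)·a + (-1/√2)·b = (-0.0227 - 0.07i)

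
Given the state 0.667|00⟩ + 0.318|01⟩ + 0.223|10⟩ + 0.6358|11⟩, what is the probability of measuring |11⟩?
0.4042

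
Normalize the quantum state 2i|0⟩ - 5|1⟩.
0.3714i|0⟩ - 0.9285|1⟩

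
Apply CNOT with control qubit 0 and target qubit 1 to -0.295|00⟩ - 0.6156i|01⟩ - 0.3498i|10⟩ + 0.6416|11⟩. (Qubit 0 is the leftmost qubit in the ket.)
-0.295|00⟩ - 0.6156i|01⟩ + 0.6416|10⟩ - 0.3498i|11⟩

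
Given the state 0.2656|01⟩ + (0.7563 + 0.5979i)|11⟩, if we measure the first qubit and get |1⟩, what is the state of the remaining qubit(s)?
(0.7845 + 0.6202i)|1⟩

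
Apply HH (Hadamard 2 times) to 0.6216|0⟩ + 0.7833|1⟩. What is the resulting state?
0.6216|0⟩ + 0.7833|1⟩

H² = I, so an even number of Hadamards cancels: H^2 = I and the state is unchanged.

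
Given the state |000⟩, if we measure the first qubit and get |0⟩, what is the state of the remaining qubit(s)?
|00⟩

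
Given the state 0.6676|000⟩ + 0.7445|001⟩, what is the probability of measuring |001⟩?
0.5543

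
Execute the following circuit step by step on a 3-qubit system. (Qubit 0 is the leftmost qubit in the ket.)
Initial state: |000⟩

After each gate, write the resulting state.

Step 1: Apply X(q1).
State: |010⟩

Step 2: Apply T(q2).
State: |010⟩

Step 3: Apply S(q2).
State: |010⟩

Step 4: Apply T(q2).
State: |010⟩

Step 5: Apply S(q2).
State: |010⟩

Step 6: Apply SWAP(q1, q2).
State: |001⟩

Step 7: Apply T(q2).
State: (1/√2 + (1/√2)i)|001⟩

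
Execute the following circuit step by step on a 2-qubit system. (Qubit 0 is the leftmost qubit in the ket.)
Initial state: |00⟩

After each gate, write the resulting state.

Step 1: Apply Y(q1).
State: i|01⟩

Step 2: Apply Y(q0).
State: -|11⟩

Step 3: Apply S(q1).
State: -i|11⟩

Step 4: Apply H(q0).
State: -(1/√2)i|01⟩ + (1/√2)i|11⟩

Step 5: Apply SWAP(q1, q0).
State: -(1/√2)i|10⟩ + (1/√2)i|11⟩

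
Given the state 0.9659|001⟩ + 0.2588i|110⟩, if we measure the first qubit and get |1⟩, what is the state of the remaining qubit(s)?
i|10⟩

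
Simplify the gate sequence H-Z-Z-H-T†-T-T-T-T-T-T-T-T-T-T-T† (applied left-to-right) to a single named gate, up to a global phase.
I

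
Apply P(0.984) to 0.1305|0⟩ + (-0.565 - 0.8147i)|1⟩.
0.1305|0⟩ + (0.3656 - 0.9216i)|1⟩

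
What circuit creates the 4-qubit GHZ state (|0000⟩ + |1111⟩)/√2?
H(q0) → CNOT(q0,q1) → CNOT(q0,q2) → CNOT(q0,q3)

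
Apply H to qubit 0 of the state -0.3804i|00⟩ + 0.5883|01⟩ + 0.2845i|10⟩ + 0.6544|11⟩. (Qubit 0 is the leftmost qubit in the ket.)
-0.06781i|00⟩ + 0.8787|01⟩ - 0.4702i|10⟩ - 0.04674|11⟩

H on qubit 0 mixes each pair of kets that differ only in qubit 0: amplitudes (a, b) of (|…0…⟩, |…1…⟩) become ((a + b)/√2, (a − b)/√2). Kets absent from the input have amplitude 0.
(|00⟩, |10⟩): (a, b) = (-0.3804i, 0.2845i) → (-0.06781i, -0.4702i)
(|01⟩, |11⟩): (a, b) = (0.5883, 0.6544) → (0.8787, -0.04674)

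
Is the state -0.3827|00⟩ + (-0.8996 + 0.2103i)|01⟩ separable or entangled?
Separable

Writing the state as a|00⟩ + b|01⟩ + c|10⟩ + d|11⟩, it is a product state iff ad − bc = 0.
Here (a, b, c, d) = (-0.3827, (-0.8996 + 0.2103i), 0, 0): ad − bc = (-0.3827)(0) − (-0.8996 + 0.2103i)(0) = 0, so the state is separable.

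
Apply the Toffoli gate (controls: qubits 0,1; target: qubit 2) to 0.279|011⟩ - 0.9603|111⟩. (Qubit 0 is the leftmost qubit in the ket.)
0.279|011⟩ - 0.9603|110⟩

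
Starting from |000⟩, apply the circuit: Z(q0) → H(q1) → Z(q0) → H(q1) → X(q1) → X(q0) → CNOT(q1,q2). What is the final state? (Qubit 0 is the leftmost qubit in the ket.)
|111⟩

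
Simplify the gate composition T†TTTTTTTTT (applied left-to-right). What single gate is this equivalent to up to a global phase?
I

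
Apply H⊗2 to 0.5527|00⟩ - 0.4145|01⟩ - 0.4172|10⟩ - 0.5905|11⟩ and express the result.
-0.4348|00⟩ + 0.5703|01⟩ + 0.573|10⟩ + 0.397|11⟩

H⊗2 gives amp(|y⟩) = (1/2) Σ_x (−1)^(x·y) amp(|x⟩), where x·y is the number of positions in which both x and y have a 1.
|00⟩: (0.5527 - 0.4145 - 0.4172 - 0.5905)/2 = -0.4348
|01⟩: (0.5527 + 0.4145 - 0.4172 + 0.5905)/2 = 0.5703
|10⟩: (0.5527 - 0.4145 + 0.4172 + 0.5905)/2 = 0.573
|11⟩: (0.5527 + 0.4145 + 0.4172 - 0.5905)/2 = 0.397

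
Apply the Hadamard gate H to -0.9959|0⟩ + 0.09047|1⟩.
-0.6402|0⟩ - 0.7682|1⟩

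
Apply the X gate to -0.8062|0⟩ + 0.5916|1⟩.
0.5916|0⟩ - 0.8062|1⟩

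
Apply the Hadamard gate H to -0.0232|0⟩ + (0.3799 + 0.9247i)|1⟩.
(0.2522 + 0.6539i)|0⟩ + (-0.285 - 0.6539i)|1⟩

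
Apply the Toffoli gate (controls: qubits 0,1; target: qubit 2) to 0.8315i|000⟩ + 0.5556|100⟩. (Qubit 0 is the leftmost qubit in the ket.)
0.8315i|000⟩ + 0.5556|100⟩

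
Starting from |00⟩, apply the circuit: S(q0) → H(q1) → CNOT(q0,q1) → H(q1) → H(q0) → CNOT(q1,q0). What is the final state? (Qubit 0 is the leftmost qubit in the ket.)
1/√2|00⟩ + 1/√2|10⟩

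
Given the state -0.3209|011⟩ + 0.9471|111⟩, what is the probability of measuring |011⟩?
0.103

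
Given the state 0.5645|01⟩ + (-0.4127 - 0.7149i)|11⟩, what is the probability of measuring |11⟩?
0.6814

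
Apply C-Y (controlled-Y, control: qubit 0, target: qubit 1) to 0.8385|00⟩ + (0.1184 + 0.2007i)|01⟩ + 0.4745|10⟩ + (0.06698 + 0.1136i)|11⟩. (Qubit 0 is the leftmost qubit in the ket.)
0.8385|00⟩ + (0.1184 + 0.2007i)|01⟩ + (0.1136 - 0.06698i)|10⟩ + 0.4745i|11⟩

C-Y leaves the control-|0⟩ kets |00⟩, |01⟩ unchanged and applies Y to qubit 1 on the control-|1⟩ pair (|10⟩, |11⟩).
Y = [[0, -i], [i, 0]].
With a = amp(|10⟩) = 0.4745 and b = amp(|11⟩) = (0.06698 + 0.1136i):
new amp(|10⟩) = (-i)·b = (0.1136 - 0.06698i)
new amp(|11⟩) = (i)·a = 0.4745i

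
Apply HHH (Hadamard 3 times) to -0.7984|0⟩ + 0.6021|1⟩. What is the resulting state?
-0.1388|0⟩ - 0.9903|1⟩

H² = I, so H^3 = H: a single Hadamard. With (a, b) = (-0.7984, 0.6021), H gives ((a + b)/√2, (a − b)/√2) = (-0.1388, -0.9903).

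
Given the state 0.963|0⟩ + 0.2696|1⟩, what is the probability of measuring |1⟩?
0.07268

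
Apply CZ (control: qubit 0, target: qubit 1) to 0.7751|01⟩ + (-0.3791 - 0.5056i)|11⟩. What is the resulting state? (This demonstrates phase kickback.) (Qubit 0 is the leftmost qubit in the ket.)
0.7751|01⟩ + (0.3791 + 0.5056i)|11⟩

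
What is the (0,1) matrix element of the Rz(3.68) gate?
0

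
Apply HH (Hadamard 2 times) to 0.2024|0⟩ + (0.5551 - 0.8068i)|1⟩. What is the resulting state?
0.2024|0⟩ + (0.5551 - 0.8068i)|1⟩

H² = I, so an even number of Hadamards cancels: H^2 = I and the state is unchanged.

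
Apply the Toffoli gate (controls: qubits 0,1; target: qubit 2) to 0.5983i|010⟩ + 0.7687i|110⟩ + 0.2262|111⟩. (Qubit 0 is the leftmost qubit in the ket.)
0.5983i|010⟩ + 0.2262|110⟩ + 0.7687i|111⟩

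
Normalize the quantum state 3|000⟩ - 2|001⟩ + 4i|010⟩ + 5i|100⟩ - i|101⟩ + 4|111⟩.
0.356|000⟩ - 0.2374|001⟩ + 0.4747i|010⟩ + 0.5934i|100⟩ - 0.1187i|101⟩ + 0.4747|111⟩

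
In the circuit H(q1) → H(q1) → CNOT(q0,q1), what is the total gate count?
3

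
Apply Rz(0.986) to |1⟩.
(0.8809 + 0.4733i)|1⟩

Rz(0.986) = [[e^(−iθ/2), 0], [0, e^(iθ/2)]] with e^(±iθ/2) = cos(θ/2) ± i·sin(θ/2); θ = 0.986, cos(θ/2) ≈ 0.880917, sin(θ/2) ≈ 0.473271.
With a = amp(|0⟩) = 0 and b = amp(|1⟩) = 1:
new amp(|0⟩) = (0.880917 - 0.473271i)·a = 0
new amp(|1⟩) = (0.880917 + 0.473271i)·b = (0.8809 + 0.4733i)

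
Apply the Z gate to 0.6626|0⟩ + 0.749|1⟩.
0.6626|0⟩ - 0.749|1⟩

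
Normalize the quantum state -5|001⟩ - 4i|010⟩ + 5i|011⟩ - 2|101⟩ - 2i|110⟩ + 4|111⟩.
-0.527|001⟩ - 0.4216i|010⟩ + 0.527i|011⟩ - 0.2108|101⟩ - 0.2108i|110⟩ + 0.4216|111⟩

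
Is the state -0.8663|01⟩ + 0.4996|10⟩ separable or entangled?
Entangled

Writing the state as a|00⟩ + b|01⟩ + c|10⟩ + d|11⟩, it is a product state iff ad − bc = 0.
Here (a, b, c, d) = (0, -0.8663, 0.4996, 0): ad − bc = (0)(0) − (-0.8663)(0.4996) = 0.4328 ≠ 0, so the state is entangled.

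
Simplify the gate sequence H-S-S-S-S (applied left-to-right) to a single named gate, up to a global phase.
H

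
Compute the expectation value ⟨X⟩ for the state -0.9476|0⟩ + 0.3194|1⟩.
-0.6053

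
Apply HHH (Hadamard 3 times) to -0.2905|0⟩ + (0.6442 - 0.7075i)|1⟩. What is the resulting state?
(0.2501 - 0.5003i)|0⟩ + (-0.6609 + 0.5003i)|1⟩

H² = I, so H^3 = H: a single Hadamard. With (a, b) = (-0.2905, (0.6442 - 0.7075i)), H gives ((a + b)/√2, (a − b)/√2) = ((0.2501 - 0.5003i), (-0.6609 + 0.5003i)).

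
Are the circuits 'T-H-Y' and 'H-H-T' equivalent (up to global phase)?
No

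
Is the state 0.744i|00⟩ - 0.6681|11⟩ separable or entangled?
Entangled

Writing the state as a|00⟩ + b|01⟩ + c|10⟩ + d|11⟩, it is a product state iff ad − bc = 0.
Here (a, b, c, d) = (0.744i, 0, 0, -0.6681): ad − bc = (0.744i)(-0.6681) − (0)(0) = -0.4971i ≠ 0, so the state is entangled.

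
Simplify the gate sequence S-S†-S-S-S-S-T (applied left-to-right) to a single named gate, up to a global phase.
T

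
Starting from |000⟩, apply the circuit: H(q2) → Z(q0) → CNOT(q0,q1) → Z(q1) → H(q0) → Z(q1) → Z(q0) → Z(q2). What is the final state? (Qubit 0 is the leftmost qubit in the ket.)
1/2|000⟩ - 1/2|001⟩ - 1/2|100⟩ + 1/2|101⟩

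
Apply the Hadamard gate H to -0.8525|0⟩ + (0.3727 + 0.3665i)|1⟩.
(-0.3393 + 0.2592i)|0⟩ + (-0.8663 - 0.2592i)|1⟩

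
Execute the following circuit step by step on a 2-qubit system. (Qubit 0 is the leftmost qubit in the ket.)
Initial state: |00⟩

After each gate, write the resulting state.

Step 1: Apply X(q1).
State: |01⟩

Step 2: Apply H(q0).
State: 1/√2|01⟩ + 1/√2|11⟩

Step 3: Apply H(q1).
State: 1/2|00⟩ - 1/2|01⟩ + 1/2|10⟩ - 1/2|11⟩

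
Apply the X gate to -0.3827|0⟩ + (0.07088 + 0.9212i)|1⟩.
(0.07088 + 0.9212i)|0⟩ - 0.3827|1⟩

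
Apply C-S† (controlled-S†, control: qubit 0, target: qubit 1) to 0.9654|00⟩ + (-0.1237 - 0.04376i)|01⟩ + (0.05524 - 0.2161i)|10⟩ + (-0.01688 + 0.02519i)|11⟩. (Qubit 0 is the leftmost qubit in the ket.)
0.9654|00⟩ + (-0.1237 - 0.04376i)|01⟩ + (0.05524 - 0.2161i)|10⟩ + (0.02519 + 0.01688i)|11⟩

C-S† leaves the control-|0⟩ kets |00⟩, |01⟩ unchanged and applies S† to qubit 1 on the control-|1⟩ pair (|10⟩, |11⟩).
S† = [[1, 0], [0, -i]].
With a = amp(|10⟩) = (0.05524 - 0.2161i) and b = amp(|11⟩) = (-0.01688 + 0.02519i):
new amp(|10⟩) = (1)·a = (0.05524 - 0.2161i)
new amp(|11⟩) = (-i)·b = (0.02519 + 0.01688i)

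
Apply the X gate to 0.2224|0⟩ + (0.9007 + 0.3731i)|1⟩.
(0.9007 + 0.3731i)|0⟩ + 0.2224|1⟩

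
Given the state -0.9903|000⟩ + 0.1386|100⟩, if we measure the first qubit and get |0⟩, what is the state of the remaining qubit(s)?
-|00⟩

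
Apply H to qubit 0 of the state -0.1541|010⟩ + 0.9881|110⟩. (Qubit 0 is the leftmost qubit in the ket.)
0.5897|010⟩ - 0.8077|110⟩

H on qubit 0 mixes each pair of kets that differ only in qubit 0: amplitudes (a, b) of (|…0…⟩, |…1…⟩) become ((a + b)/√2, (a − b)/√2). Kets absent from the input have amplitude 0.
(|010⟩, |110⟩): (a, b) = (-0.1541, 0.9881) → (0.5897, -0.8077)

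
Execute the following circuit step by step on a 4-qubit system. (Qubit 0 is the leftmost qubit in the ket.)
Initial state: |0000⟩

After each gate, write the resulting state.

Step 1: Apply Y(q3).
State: i|0001⟩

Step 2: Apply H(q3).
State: (1/√2)i|0000⟩ - (1/√2)i|0001⟩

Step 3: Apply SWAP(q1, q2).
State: (1/√2)i|0000⟩ - (1/√2)i|0001⟩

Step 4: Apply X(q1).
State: (1/√2)i|0100⟩ - (1/√2)i|0101⟩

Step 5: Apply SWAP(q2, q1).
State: (1/√2)i|0010⟩ - (1/√2)i|0011⟩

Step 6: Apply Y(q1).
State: -1/√2|0110⟩ + 1/√2|0111⟩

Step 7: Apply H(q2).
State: -1/2|0100⟩ + 1/2|0101⟩ + 1/2|0110⟩ - 1/2|0111⟩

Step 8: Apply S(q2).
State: -1/2|0100⟩ + 1/2|0101⟩ + (1/2)i|0110⟩ - (1/2)i|0111⟩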